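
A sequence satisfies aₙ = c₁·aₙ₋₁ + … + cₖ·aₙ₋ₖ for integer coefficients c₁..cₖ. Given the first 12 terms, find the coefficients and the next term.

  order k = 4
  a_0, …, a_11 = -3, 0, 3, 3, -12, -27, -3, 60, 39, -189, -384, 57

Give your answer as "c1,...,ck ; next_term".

2,-3,2,3 ; 1005

  a_4 = 2·3 + -3·3 + 2·0 + 3·-3 = -12
  a_5 = 2·-12 + -3·3 + 2·3 + 3·0 = -27
  a_6 = 2·-27 + -3·-12 + 2·3 + 3·3 = -3
  a_7 = 2·-3 + -3·-27 + 2·-12 + 3·3 = 60
  a_8 = 2·60 + -3·-3 + 2·-27 + 3·-12 = 39
  a_9 = 2·39 + -3·60 + 2·-3 + 3·-27 = -189
  a_10 = 2·-189 + -3·39 + 2·60 + 3·-3 = -384
  a_11 = 2·-384 + -3·-189 + 2·39 + 3·60 = 57
  a_12 = 2·57 + -3·-384 + 2·-189 + 3·39 = 1005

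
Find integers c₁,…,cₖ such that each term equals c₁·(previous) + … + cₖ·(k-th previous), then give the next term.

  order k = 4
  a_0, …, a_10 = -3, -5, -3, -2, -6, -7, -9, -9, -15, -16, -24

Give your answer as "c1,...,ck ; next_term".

  a_4 = 0·-2 + 1·-3 + 0·-5 + 1·-3 = -6
  a_5 = 0·-6 + 1·-2 + 0·-3 + 1·-5 = -7
  a_6 = 0·-7 + 1·-6 + 0·-2 + 1·-3 = -9
  a_7 = 0·-9 + 1·-7 + 0·-6 + 1·-2 = -9
  a_8 = 0·-9 + 1·-9 + 0·-7 + 1·-6 = -15
  a_9 = 0·-15 + 1·-9 + 0·-9 + 1·-7 = -16
  a_10 = 0·-16 + 1·-15 + 0·-9 + 1·-9 = -24
  a_11 = 0·-24 + 1·-16 + 0·-15 + 1·-9 = -25

0,1,0,1 ; -25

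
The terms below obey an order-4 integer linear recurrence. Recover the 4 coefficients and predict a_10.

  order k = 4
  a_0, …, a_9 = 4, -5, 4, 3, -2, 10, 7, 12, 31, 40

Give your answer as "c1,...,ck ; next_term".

  a_4 = 1·3 + 1·4 + 1·-5 + -1·4 = -2
  a_5 = 1·-2 + 1·3 + 1·4 + -1·-5 = 10
  a_6 = 1·10 + 1·-2 + 1·3 + -1·4 = 7
  a_7 = 1·7 + 1·10 + 1·-2 + -1·3 = 12
  a_8 = 1·12 + 1·7 + 1·10 + -1·-2 = 31
  a_9 = 1·31 + 1·12 + 1·7 + -1·10 = 40
  a_10 = 1·40 + 1·31 + 1·12 + -1·7 = 76

1,1,1,-1 ; 76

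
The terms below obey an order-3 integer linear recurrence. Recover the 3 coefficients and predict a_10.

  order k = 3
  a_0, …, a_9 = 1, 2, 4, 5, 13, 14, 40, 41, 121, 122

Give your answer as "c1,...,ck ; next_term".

  a_3 = -1·4 + 3·2 + 3·1 = 5
  a_4 = -1·5 + 3·4 + 3·2 = 13
  a_5 = -1·13 + 3·5 + 3·4 = 14
  a_6 = -1·14 + 3·13 + 3·5 = 40
  a_7 = -1·40 + 3·14 + 3·13 = 41
  a_8 = -1·41 + 3·40 + 3·14 = 121
  a_9 = -1·121 + 3·41 + 3·40 = 122
  a_10 = -1·122 + 3·121 + 3·41 = 364

-1,3,3 ; 364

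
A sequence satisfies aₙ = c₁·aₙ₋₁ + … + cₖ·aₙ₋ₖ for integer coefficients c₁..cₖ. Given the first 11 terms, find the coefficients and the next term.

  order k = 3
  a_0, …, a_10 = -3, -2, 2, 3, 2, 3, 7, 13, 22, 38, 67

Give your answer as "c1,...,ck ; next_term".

  a_3 = 2·2 + -1·-2 + 1·-3 = 3
  a_4 = 2·3 + -1·2 + 1·-2 = 2
  a_5 = 2·2 + -1·3 + 1·2 = 3
  a_6 = 2·3 + -1·2 + 1·3 = 7
  a_7 = 2·7 + -1·3 + 1·2 = 13
  a_8 = 2·13 + -1·7 + 1·3 = 22
  a_9 = 2·22 + -1·13 + 1·7 = 38
  a_10 = 2·38 + -1·22 + 1·13 = 67
  a_11 = 2·67 + -1·38 + 1·22 = 118

2,-1,1 ; 118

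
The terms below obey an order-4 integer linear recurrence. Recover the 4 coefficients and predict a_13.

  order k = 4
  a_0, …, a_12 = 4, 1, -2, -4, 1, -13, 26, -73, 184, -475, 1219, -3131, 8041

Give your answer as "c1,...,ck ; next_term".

  a_4 = -2·-4 + 2·-2 + 1·1 + -1·4 = 1
  a_5 = -2·1 + 2·-4 + 1·-2 + -1·1 = -13
  a_6 = -2·-13 + 2·1 + 1·-4 + -1·-2 = 26
  a_7 = -2·26 + 2·-13 + 1·1 + -1·-4 = -73
  a_8 = -2·-73 + 2·26 + 1·-13 + -1·1 = 184
  a_9 = -2·184 + 2·-73 + 1·26 + -1·-13 = -475
  a_10 = -2·-475 + 2·184 + 1·-73 + -1·26 = 1219
  a_11 = -2·1219 + 2·-475 + 1·184 + -1·-73 = -3131
  a_12 = -2·-3131 + 2·1219 + 1·-475 + -1·184 = 8041
  a_13 = -2·8041 + 2·-3131 + 1·1219 + -1·-475 = -20650

-2,2,1,-1 ; -20650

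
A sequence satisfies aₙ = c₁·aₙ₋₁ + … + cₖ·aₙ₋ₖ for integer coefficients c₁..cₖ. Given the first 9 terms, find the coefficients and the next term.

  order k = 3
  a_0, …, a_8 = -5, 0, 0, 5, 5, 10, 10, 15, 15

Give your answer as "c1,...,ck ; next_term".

  a_3 = 1·0 + 1·0 + -1·-5 = 5
  a_4 = 1·5 + 1·0 + -1·0 = 5
  a_5 = 1·5 + 1·5 + -1·0 = 10
  a_6 = 1·10 + 1·5 + -1·5 = 10
  a_7 = 1·10 + 1·10 + -1·5 = 15
  a_8 = 1·15 + 1·10 + -1·10 = 15
  a_9 = 1·15 + 1·15 + -1·10 = 20

1,1,-1 ; 20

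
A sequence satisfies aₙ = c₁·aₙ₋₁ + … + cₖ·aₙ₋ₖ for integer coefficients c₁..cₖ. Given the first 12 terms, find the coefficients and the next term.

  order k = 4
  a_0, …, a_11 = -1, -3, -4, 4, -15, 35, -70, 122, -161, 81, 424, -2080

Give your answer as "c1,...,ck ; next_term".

  a_4 = -3·4 + -1·-4 + 3·-3 + -2·-1 = -15
  a_5 = -3·-15 + -1·4 + 3·-4 + -2·-3 = 35
  a_6 = -3·35 + -1·-15 + 3·4 + -2·-4 = -70
  a_7 = -3·-70 + -1·35 + 3·-15 + -2·4 = 122
  a_8 = -3·122 + -1·-70 + 3·35 + -2·-15 = -161
  a_9 = -3·-161 + -1·122 + 3·-70 + -2·35 = 81
  a_10 = -3·81 + -1·-161 + 3·122 + -2·-70 = 424
  a_11 = -3·424 + -1·81 + 3·-161 + -2·122 = -2080
  a_12 = -3·-2080 + -1·424 + 3·81 + -2·-161 = 6381

-3,-1,3,-2 ; 6381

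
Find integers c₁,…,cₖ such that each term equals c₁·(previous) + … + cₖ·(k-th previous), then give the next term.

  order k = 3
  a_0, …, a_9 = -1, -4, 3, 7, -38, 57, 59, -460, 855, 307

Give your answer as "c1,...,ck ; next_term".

-2,-4,3 ; -5414

  a_3 = -2·3 + -4·-4 + 3·-1 = 7
  a_4 = -2·7 + -4·3 + 3·-4 = -38
  a_5 = -2·-38 + -4·7 + 3·3 = 57
  a_6 = -2·57 + -4·-38 + 3·7 = 59
  a_7 = -2·59 + -4·57 + 3·-38 = -460
  a_8 = -2·-460 + -4·59 + 3·57 = 855
  a_9 = -2·855 + -4·-460 + 3·59 = 307
  a_10 = -2·307 + -4·855 + 3·-460 = -5414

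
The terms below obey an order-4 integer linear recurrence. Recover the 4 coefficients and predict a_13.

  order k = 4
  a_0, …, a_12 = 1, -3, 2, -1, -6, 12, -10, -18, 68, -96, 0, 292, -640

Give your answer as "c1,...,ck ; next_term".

-2,-2,2,2 ; 504

  a_4 = -2·-1 + -2·2 + 2·-3 + 2·1 = -6
  a_5 = -2·-6 + -2·-1 + 2·2 + 2·-3 = 12
  a_6 = -2·12 + -2·-6 + 2·-1 + 2·2 = -10
  a_7 = -2·-10 + -2·12 + 2·-6 + 2·-1 = -18
  a_8 = -2·-18 + -2·-10 + 2·12 + 2·-6 = 68
  a_9 = -2·68 + -2·-18 + 2·-10 + 2·12 = -96
  a_10 = -2·-96 + -2·68 + 2·-18 + 2·-10 = 0
  a_11 = -2·0 + -2·-96 + 2·68 + 2·-18 = 292
  a_12 = -2·292 + -2·0 + 2·-96 + 2·68 = -640
  a_13 = -2·-640 + -2·292 + 2·0 + 2·-96 = 504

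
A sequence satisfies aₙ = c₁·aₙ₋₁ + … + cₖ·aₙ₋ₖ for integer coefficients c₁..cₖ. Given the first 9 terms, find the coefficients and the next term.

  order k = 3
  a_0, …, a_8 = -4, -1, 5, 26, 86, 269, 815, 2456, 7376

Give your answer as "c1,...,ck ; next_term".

3,1,-3 ; 22139

  a_3 = 3·5 + 1·-1 + -3·-4 = 26
  a_4 = 3·26 + 1·5 + -3·-1 = 86
  a_5 = 3·86 + 1·26 + -3·5 = 269
  a_6 = 3·269 + 1·86 + -3·26 = 815
  a_7 = 3·815 + 1·269 + -3·86 = 2456
  a_8 = 3·2456 + 1·815 + -3·269 = 7376
  a_9 = 3·7376 + 1·2456 + -3·815 = 22139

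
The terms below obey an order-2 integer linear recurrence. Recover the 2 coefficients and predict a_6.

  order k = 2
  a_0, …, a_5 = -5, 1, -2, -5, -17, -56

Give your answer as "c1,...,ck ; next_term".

3,1 ; -185

  a_2 = 3·1 + 1·-5 = -2
  a_3 = 3·-2 + 1·1 = -5
  a_4 = 3·-5 + 1·-2 = -17
  a_5 = 3·-17 + 1·-5 = -56
  a_6 = 3·-56 + 1·-17 = -185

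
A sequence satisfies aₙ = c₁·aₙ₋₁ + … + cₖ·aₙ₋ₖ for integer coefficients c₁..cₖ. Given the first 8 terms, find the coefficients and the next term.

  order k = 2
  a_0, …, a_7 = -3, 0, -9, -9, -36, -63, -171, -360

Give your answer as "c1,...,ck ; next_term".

  a_2 = 1·0 + 3·-3 = -9
  a_3 = 1·-9 + 3·0 = -9
  a_4 = 1·-9 + 3·-9 = -36
  a_5 = 1·-36 + 3·-9 = -63
  a_6 = 1·-63 + 3·-36 = -171
  a_7 = 1·-171 + 3·-63 = -360
  a_8 = 1·-360 + 3·-171 = -873

1,3 ; -873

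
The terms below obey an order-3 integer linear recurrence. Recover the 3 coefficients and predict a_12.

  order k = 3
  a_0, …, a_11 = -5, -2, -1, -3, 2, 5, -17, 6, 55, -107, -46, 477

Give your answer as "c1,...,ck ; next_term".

-1,-3,2 ; -553

  a_3 = -1·-1 + -3·-2 + 2·-5 = -3
  a_4 = -1·-3 + -3·-1 + 2·-2 = 2
  a_5 = -1·2 + -3·-3 + 2·-1 = 5
  a_6 = -1·5 + -3·2 + 2·-3 = -17
  a_7 = -1·-17 + -3·5 + 2·2 = 6
  a_8 = -1·6 + -3·-17 + 2·5 = 55
  a_9 = -1·55 + -3·6 + 2·-17 = -107
  a_10 = -1·-107 + -3·55 + 2·6 = -46
  a_11 = -1·-46 + -3·-107 + 2·55 = 477
  a_12 = -1·477 + -3·-46 + 2·-107 = -553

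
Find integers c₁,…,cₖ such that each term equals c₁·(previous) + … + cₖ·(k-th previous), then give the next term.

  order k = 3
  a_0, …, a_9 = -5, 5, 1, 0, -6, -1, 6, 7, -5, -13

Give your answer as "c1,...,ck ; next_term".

  a_3 = 0·1 + -1·5 + -1·-5 = 0
  a_4 = 0·0 + -1·1 + -1·5 = -6
  a_5 = 0·-6 + -1·0 + -1·1 = -1
  a_6 = 0·-1 + -1·-6 + -1·0 = 6
  a_7 = 0·6 + -1·-1 + -1·-6 = 7
  a_8 = 0·7 + -1·6 + -1·-1 = -5
  a_9 = 0·-5 + -1·7 + -1·6 = -13
  a_10 = 0·-13 + -1·-5 + -1·7 = -2

0,-1,-1 ; -2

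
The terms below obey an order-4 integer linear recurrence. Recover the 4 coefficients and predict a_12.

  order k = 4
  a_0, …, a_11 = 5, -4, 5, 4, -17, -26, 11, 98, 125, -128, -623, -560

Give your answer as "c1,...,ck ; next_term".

  a_4 = 1·4 + -3·5 + -1·-4 + -2·5 = -17
  a_5 = 1·-17 + -3·4 + -1·5 + -2·-4 = -26
  a_6 = 1·-26 + -3·-17 + -1·4 + -2·5 = 11
  a_7 = 1·11 + -3·-26 + -1·-17 + -2·4 = 98
  a_8 = 1·98 + -3·11 + -1·-26 + -2·-17 = 125
  a_9 = 1·125 + -3·98 + -1·11 + -2·-26 = -128
  a_10 = 1·-128 + -3·125 + -1·98 + -2·11 = -623
  a_11 = 1·-623 + -3·-128 + -1·125 + -2·98 = -560
  a_12 = 1·-560 + -3·-623 + -1·-128 + -2·125 = 1187

1,-3,-1,-2 ; 1187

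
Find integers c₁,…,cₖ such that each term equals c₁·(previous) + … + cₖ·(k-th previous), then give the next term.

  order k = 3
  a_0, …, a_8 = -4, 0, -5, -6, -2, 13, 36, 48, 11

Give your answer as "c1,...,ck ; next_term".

2,-2,-1 ; -110

  a_3 = 2·-5 + -2·0 + -1·-4 = -6
  a_4 = 2·-6 + -2·-5 + -1·0 = -2
  a_5 = 2·-2 + -2·-6 + -1·-5 = 13
  a_6 = 2·13 + -2·-2 + -1·-6 = 36
  a_7 = 2·36 + -2·13 + -1·-2 = 48
  a_8 = 2·48 + -2·36 + -1·13 = 11
  a_9 = 2·11 + -2·48 + -1·36 = -110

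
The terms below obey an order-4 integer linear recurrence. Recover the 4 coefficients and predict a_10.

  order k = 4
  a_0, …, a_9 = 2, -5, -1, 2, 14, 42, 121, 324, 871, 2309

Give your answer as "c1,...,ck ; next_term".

2,3,-3,-1 ; 6138

  a_4 = 2·2 + 3·-1 + -3·-5 + -1·2 = 14
  a_5 = 2·14 + 3·2 + -3·-1 + -1·-5 = 42
  a_6 = 2·42 + 3·14 + -3·2 + -1·-1 = 121
  a_7 = 2·121 + 3·42 + -3·14 + -1·2 = 324
  a_8 = 2·324 + 3·121 + -3·42 + -1·14 = 871
  a_9 = 2·871 + 3·324 + -3·121 + -1·42 = 2309
  a_10 = 2·2309 + 3·871 + -3·324 + -1·121 = 6138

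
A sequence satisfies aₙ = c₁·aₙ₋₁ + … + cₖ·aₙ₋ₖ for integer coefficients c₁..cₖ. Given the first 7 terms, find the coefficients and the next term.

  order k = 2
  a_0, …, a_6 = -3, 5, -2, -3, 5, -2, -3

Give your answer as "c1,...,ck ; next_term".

-1,-1 ; 5

  a_2 = -1·5 + -1·-3 = -2
  a_3 = -1·-2 + -1·5 = -3
  a_4 = -1·-3 + -1·-2 = 5
  a_5 = -1·5 + -1·-3 = -2
  a_6 = -1·-2 + -1·5 = -3
  a_7 = -1·-3 + -1·-2 = 5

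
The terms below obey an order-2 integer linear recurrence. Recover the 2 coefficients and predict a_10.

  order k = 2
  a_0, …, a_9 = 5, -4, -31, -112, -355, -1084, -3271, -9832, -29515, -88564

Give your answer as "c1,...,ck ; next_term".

  a_2 = 4·-4 + -3·5 = -31
  a_3 = 4·-31 + -3·-4 = -112
  a_4 = 4·-112 + -3·-31 = -355
  a_5 = 4·-355 + -3·-112 = -1084
  a_6 = 4·-1084 + -3·-355 = -3271
  a_7 = 4·-3271 + -3·-1084 = -9832
  a_8 = 4·-9832 + -3·-3271 = -29515
  a_9 = 4·-29515 + -3·-9832 = -88564
  a_10 = 4·-88564 + -3·-29515 = -265711

4,-3 ; -265711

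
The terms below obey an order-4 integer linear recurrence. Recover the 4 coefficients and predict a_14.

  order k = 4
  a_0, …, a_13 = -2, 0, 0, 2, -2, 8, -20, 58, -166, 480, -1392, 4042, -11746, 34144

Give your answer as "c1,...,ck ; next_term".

  a_4 = -3·2 + 1·0 + 3·0 + -2·-2 = -2
  a_5 = -3·-2 + 1·2 + 3·0 + -2·0 = 8
  a_6 = -3·8 + 1·-2 + 3·2 + -2·0 = -20
  a_7 = -3·-20 + 1·8 + 3·-2 + -2·2 = 58
  a_8 = -3·58 + 1·-20 + 3·8 + -2·-2 = -166
  a_9 = -3·-166 + 1·58 + 3·-20 + -2·8 = 480
  a_10 = -3·480 + 1·-166 + 3·58 + -2·-20 = -1392
  a_11 = -3·-1392 + 1·480 + 3·-166 + -2·58 = 4042
  a_12 = -3·4042 + 1·-1392 + 3·480 + -2·-166 = -11746
  a_13 = -3·-11746 + 1·4042 + 3·-1392 + -2·480 = 34144
  a_14 = -3·34144 + 1·-11746 + 3·4042 + -2·-1392 = -99268

-3,1,3,-2 ; -99268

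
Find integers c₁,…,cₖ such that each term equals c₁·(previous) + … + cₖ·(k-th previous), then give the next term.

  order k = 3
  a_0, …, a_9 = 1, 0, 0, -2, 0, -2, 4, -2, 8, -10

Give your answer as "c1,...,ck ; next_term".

  a_3 = 0·0 + 1·0 + -2·1 = -2
  a_4 = 0·-2 + 1·0 + -2·0 = 0
  a_5 = 0·0 + 1·-2 + -2·0 = -2
  a_6 = 0·-2 + 1·0 + -2·-2 = 4
  a_7 = 0·4 + 1·-2 + -2·0 = -2
  a_8 = 0·-2 + 1·4 + -2·-2 = 8
  a_9 = 0·8 + 1·-2 + -2·4 = -10
  a_10 = 0·-10 + 1·8 + -2·-2 = 12

0,1,-2 ; 12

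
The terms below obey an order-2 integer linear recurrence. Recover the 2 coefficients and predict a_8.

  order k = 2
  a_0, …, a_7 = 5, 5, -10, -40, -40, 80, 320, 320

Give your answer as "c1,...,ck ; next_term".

2,-4 ; -640

  a_2 = 2·5 + -4·5 = -10
  a_3 = 2·-10 + -4·5 = -40
  a_4 = 2·-40 + -4·-10 = -40
  a_5 = 2·-40 + -4·-40 = 80
  a_6 = 2·80 + -4·-40 = 320
  a_7 = 2·320 + -4·80 = 320
  a_8 = 2·320 + -4·320 = -640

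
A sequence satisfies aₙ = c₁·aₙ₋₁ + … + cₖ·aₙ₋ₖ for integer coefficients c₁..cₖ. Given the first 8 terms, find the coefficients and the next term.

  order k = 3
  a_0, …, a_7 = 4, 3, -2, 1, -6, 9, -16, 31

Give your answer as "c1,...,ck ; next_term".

-1,1,-1 ; -56

  a_3 = -1·-2 + 1·3 + -1·4 = 1
  a_4 = -1·1 + 1·-2 + -1·3 = -6
  a_5 = -1·-6 + 1·1 + -1·-2 = 9
  a_6 = -1·9 + 1·-6 + -1·1 = -16
  a_7 = -1·-16 + 1·9 + -1·-6 = 31
  a_8 = -1·31 + 1·-16 + -1·9 = -56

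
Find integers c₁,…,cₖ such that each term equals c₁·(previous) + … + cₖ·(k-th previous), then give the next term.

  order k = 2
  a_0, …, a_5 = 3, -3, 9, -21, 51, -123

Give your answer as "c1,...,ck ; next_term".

-2,1 ; 297

  a_2 = -2·-3 + 1·3 = 9
  a_3 = -2·9 + 1·-3 = -21
  a_4 = -2·-21 + 1·9 = 51
  a_5 = -2·51 + 1·-21 = -123
  a_6 = -2·-123 + 1·51 = 297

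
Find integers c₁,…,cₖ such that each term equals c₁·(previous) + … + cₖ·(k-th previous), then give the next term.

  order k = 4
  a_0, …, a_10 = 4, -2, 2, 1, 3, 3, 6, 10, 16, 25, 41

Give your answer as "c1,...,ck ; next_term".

1,0,1,1 ; 67

  a_4 = 1·1 + 0·2 + 1·-2 + 1·4 = 3
  a_5 = 1·3 + 0·1 + 1·2 + 1·-2 = 3
  a_6 = 1·3 + 0·3 + 1·1 + 1·2 = 6
  a_7 = 1·6 + 0·3 + 1·3 + 1·1 = 10
  a_8 = 1·10 + 0·6 + 1·3 + 1·3 = 16
  a_9 = 1·16 + 0·10 + 1·6 + 1·3 = 25
  a_10 = 1·25 + 0·16 + 1·10 + 1·6 = 41
  a_11 = 1·41 + 0·25 + 1·16 + 1·10 = 67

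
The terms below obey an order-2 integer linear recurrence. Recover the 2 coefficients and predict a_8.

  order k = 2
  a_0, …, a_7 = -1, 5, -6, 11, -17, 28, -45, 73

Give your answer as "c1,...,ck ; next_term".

-1,1 ; -118

  a_2 = -1·5 + 1·-1 = -6
  a_3 = -1·-6 + 1·5 = 11
  a_4 = -1·11 + 1·-6 = -17
  a_5 = -1·-17 + 1·11 = 28
  a_6 = -1·28 + 1·-17 = -45
  a_7 = -1·-45 + 1·28 = 73
  a_8 = -1·73 + 1·-45 = -118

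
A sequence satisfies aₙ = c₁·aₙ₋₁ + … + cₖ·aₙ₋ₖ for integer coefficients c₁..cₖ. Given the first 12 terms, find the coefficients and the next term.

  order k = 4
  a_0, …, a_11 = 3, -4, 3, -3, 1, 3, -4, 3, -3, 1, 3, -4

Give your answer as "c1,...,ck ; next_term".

  a_4 = -1·-3 + -1·3 + -1·-4 + -1·3 = 1
  a_5 = -1·1 + -1·-3 + -1·3 + -1·-4 = 3
  a_6 = -1·3 + -1·1 + -1·-3 + -1·3 = -4
  a_7 = -1·-4 + -1·3 + -1·1 + -1·-3 = 3
  a_8 = -1·3 + -1·-4 + -1·3 + -1·1 = -3
  a_9 = -1·-3 + -1·3 + -1·-4 + -1·3 = 1
  a_10 = -1·1 + -1·-3 + -1·3 + -1·-4 = 3
  a_11 = -1·3 + -1·1 + -1·-3 + -1·3 = -4
  a_12 = -1·-4 + -1·3 + -1·1 + -1·-3 = 3

-1,-1,-1,-1 ; 3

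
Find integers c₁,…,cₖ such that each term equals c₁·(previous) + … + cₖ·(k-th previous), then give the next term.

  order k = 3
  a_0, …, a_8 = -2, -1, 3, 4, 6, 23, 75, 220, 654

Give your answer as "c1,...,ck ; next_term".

3,-1,3 ; 1967

  a_3 = 3·3 + -1·-1 + 3·-2 = 4
  a_4 = 3·4 + -1·3 + 3·-1 = 6
  a_5 = 3·6 + -1·4 + 3·3 = 23
  a_6 = 3·23 + -1·6 + 3·4 = 75
  a_7 = 3·75 + -1·23 + 3·6 = 220
  a_8 = 3·220 + -1·75 + 3·23 = 654
  a_9 = 3·654 + -1·220 + 3·75 = 1967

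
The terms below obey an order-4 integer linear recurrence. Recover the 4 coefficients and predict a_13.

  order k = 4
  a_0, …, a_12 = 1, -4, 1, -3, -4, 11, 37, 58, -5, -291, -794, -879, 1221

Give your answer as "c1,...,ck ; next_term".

2,-3,-2,-3 ; 7540

  a_4 = 2·-3 + -3·1 + -2·-4 + -3·1 = -4
  a_5 = 2·-4 + -3·-3 + -2·1 + -3·-4 = 11
  a_6 = 2·11 + -3·-4 + -2·-3 + -3·1 = 37
  a_7 = 2·37 + -3·11 + -2·-4 + -3·-3 = 58
  a_8 = 2·58 + -3·37 + -2·11 + -3·-4 = -5
  a_9 = 2·-5 + -3·58 + -2·37 + -3·11 = -291
  a_10 = 2·-291 + -3·-5 + -2·58 + -3·37 = -794
  a_11 = 2·-794 + -3·-291 + -2·-5 + -3·58 = -879
  a_12 = 2·-879 + -3·-794 + -2·-291 + -3·-5 = 1221
  a_13 = 2·1221 + -3·-879 + -2·-794 + -3·-291 = 7540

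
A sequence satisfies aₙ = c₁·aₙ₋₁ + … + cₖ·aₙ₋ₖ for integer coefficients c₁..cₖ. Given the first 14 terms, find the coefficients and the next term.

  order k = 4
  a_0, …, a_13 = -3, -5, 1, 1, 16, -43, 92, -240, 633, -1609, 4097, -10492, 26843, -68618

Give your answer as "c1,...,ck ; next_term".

  a_4 = -3·1 + -2·1 + -3·-5 + -2·-3 = 16
  a_5 = -3·16 + -2·1 + -3·1 + -2·-5 = -43
  a_6 = -3·-43 + -2·16 + -3·1 + -2·1 = 92
  a_7 = -3·92 + -2·-43 + -3·16 + -2·1 = -240
  a_8 = -3·-240 + -2·92 + -3·-43 + -2·16 = 633
  a_9 = -3·633 + -2·-240 + -3·92 + -2·-43 = -1609
  a_10 = -3·-1609 + -2·633 + -3·-240 + -2·92 = 4097
  a_11 = -3·4097 + -2·-1609 + -3·633 + -2·-240 = -10492
  a_12 = -3·-10492 + -2·4097 + -3·-1609 + -2·633 = 26843
  a_13 = -3·26843 + -2·-10492 + -3·4097 + -2·-1609 = -68618
  a_14 = -3·-68618 + -2·26843 + -3·-10492 + -2·4097 = 175450

-3,-2,-3,-2 ; 175450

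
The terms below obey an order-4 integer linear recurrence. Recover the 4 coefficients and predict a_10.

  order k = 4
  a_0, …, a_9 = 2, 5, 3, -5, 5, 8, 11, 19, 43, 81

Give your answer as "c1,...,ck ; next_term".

  a_4 = 1·-5 + 1·3 + 1·5 + 1·2 = 5
  a_5 = 1·5 + 1·-5 + 1·3 + 1·5 = 8
  a_6 = 1·8 + 1·5 + 1·-5 + 1·3 = 11
  a_7 = 1·11 + 1·8 + 1·5 + 1·-5 = 19
  a_8 = 1·19 + 1·11 + 1·8 + 1·5 = 43
  a_9 = 1·43 + 1·19 + 1·11 + 1·8 = 81
  a_10 = 1·81 + 1·43 + 1·19 + 1·11 = 154

1,1,1,1 ; 154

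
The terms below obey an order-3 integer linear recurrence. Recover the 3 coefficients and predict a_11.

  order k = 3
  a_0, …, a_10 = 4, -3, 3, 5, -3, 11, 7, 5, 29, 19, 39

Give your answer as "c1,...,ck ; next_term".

0,1,2 ; 77

  a_3 = 0·3 + 1·-3 + 2·4 = 5
  a_4 = 0·5 + 1·3 + 2·-3 = -3
  a_5 = 0·-3 + 1·5 + 2·3 = 11
  a_6 = 0·11 + 1·-3 + 2·5 = 7
  a_7 = 0·7 + 1·11 + 2·-3 = 5
  a_8 = 0·5 + 1·7 + 2·11 = 29
  a_9 = 0·29 + 1·5 + 2·7 = 19
  a_10 = 0·19 + 1·29 + 2·5 = 39
  a_11 = 0·39 + 1·19 + 2·29 = 77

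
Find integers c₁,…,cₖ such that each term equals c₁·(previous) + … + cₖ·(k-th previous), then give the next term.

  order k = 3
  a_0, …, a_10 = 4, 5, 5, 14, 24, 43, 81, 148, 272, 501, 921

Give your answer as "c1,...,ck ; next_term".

  a_3 = 1·5 + 1·5 + 1·4 = 14
  a_4 = 1·14 + 1·5 + 1·5 = 24
  a_5 = 1·24 + 1·14 + 1·5 = 43
  a_6 = 1·43 + 1·24 + 1·14 = 81
  a_7 = 1·81 + 1·43 + 1·24 = 148
  a_8 = 1·148 + 1·81 + 1·43 = 272
  a_9 = 1·272 + 1·148 + 1·81 = 501
  a_10 = 1·501 + 1·272 + 1·148 = 921
  a_11 = 1·921 + 1·501 + 1·272 = 1694

1,1,1 ; 1694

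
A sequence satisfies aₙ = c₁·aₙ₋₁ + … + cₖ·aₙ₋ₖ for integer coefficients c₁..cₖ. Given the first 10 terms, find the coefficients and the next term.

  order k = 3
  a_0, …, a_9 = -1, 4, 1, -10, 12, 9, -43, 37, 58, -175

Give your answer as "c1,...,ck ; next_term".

-1,-2,1 ; 96

  a_3 = -1·1 + -2·4 + 1·-1 = -10
  a_4 = -1·-10 + -2·1 + 1·4 = 12
  a_5 = -1·12 + -2·-10 + 1·1 = 9
  a_6 = -1·9 + -2·12 + 1·-10 = -43
  a_7 = -1·-43 + -2·9 + 1·12 = 37
  a_8 = -1·37 + -2·-43 + 1·9 = 58
  a_9 = -1·58 + -2·37 + 1·-43 = -175
  a_10 = -1·-175 + -2·58 + 1·37 = 96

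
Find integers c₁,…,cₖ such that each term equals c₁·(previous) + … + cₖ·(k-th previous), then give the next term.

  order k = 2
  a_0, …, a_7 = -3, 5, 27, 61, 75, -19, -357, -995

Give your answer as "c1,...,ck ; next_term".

3,-4 ; -1557

  a_2 = 3·5 + -4·-3 = 27
  a_3 = 3·27 + -4·5 = 61
  a_4 = 3·61 + -4·27 = 75
  a_5 = 3·75 + -4·61 = -19
  a_6 = 3·-19 + -4·75 = -357
  a_7 = 3·-357 + -4·-19 = -995
  a_8 = 3·-995 + -4·-357 = -1557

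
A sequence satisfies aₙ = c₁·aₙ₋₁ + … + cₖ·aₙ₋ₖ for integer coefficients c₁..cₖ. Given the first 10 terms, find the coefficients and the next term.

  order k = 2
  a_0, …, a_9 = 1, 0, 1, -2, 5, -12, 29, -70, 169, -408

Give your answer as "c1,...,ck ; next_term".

  a_2 = -2·0 + 1·1 = 1
  a_3 = -2·1 + 1·0 = -2
  a_4 = -2·-2 + 1·1 = 5
  a_5 = -2·5 + 1·-2 = -12
  a_6 = -2·-12 + 1·5 = 29
  a_7 = -2·29 + 1·-12 = -70
  a_8 = -2·-70 + 1·29 = 169
  a_9 = -2·169 + 1·-70 = -408
  a_10 = -2·-408 + 1·169 = 985

-2,1 ; 985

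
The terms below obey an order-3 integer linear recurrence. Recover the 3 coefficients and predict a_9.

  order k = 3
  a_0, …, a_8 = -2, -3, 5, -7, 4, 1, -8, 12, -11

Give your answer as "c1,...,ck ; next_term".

-1,0,1 ; 3

  a_3 = -1·5 + 0·-3 + 1·-2 = -7
  a_4 = -1·-7 + 0·5 + 1·-3 = 4
  a_5 = -1·4 + 0·-7 + 1·5 = 1
  a_6 = -1·1 + 0·4 + 1·-7 = -8
  a_7 = -1·-8 + 0·1 + 1·4 = 12
  a_8 = -1·12 + 0·-8 + 1·1 = -11
  a_9 = -1·-11 + 0·12 + 1·-8 = 3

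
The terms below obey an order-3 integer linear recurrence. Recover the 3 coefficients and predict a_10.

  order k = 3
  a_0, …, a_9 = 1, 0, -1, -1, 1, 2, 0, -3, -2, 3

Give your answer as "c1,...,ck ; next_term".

0,-1,-1 ; 5

  a_3 = 0·-1 + -1·0 + -1·1 = -1
  a_4 = 0·-1 + -1·-1 + -1·0 = 1
  a_5 = 0·1 + -1·-1 + -1·-1 = 2
  a_6 = 0·2 + -1·1 + -1·-1 = 0
  a_7 = 0·0 + -1·2 + -1·1 = -3
  a_8 = 0·-3 + -1·0 + -1·2 = -2
  a_9 = 0·-2 + -1·-3 + -1·0 = 3
  a_10 = 0·3 + -1·-2 + -1·-3 = 5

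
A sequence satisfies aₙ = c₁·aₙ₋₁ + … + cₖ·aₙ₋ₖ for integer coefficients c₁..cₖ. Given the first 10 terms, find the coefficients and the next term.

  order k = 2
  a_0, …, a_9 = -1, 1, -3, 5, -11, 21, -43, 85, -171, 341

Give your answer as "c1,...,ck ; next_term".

  a_2 = -1·1 + 2·-1 = -3
  a_3 = -1·-3 + 2·1 = 5
  a_4 = -1·5 + 2·-3 = -11
  a_5 = -1·-11 + 2·5 = 21
  a_6 = -1·21 + 2·-11 = -43
  a_7 = -1·-43 + 2·21 = 85
  a_8 = -1·85 + 2·-43 = -171
  a_9 = -1·-171 + 2·85 = 341
  a_10 = -1·341 + 2·-171 = -683

-1,2 ; -683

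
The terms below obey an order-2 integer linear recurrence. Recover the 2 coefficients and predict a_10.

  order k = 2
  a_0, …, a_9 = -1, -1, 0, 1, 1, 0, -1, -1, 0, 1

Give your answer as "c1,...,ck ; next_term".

  a_2 = 1·-1 + -1·-1 = 0
  a_3 = 1·0 + -1·-1 = 1
  a_4 = 1·1 + -1·0 = 1
  a_5 = 1·1 + -1·1 = 0
  a_6 = 1·0 + -1·1 = -1
  a_7 = 1·-1 + -1·0 = -1
  a_8 = 1·-1 + -1·-1 = 0
  a_9 = 1·0 + -1·-1 = 1
  a_10 = 1·1 + -1·0 = 1

1,-1 ; 1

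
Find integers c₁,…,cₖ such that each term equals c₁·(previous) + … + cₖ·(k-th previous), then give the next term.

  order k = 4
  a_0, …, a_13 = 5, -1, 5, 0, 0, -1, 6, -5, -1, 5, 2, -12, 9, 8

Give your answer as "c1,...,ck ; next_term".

-1,-1,0,1 ; -15

  a_4 = -1·0 + -1·5 + 0·-1 + 1·5 = 0
  a_5 = -1·0 + -1·0 + 0·5 + 1·-1 = -1
  a_6 = -1·-1 + -1·0 + 0·0 + 1·5 = 6
  a_7 = -1·6 + -1·-1 + 0·0 + 1·0 = -5
  a_8 = -1·-5 + -1·6 + 0·-1 + 1·0 = -1
  a_9 = -1·-1 + -1·-5 + 0·6 + 1·-1 = 5
  a_10 = -1·5 + -1·-1 + 0·-5 + 1·6 = 2
  a_11 = -1·2 + -1·5 + 0·-1 + 1·-5 = -12
  a_12 = -1·-12 + -1·2 + 0·5 + 1·-1 = 9
  a_13 = -1·9 + -1·-12 + 0·2 + 1·5 = 8
  a_14 = -1·8 + -1·9 + 0·-12 + 1·2 = -15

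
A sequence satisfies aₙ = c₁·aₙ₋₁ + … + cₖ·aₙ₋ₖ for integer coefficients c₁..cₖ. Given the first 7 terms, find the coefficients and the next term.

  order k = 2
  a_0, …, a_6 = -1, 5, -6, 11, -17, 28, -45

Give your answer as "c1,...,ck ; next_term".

-1,1 ; 73

  a_2 = -1·5 + 1·-1 = -6
  a_3 = -1·-6 + 1·5 = 11
  a_4 = -1·11 + 1·-6 = -17
  a_5 = -1·-17 + 1·11 = 28
  a_6 = -1·28 + 1·-17 = -45
  a_7 = -1·-45 + 1·28 = 73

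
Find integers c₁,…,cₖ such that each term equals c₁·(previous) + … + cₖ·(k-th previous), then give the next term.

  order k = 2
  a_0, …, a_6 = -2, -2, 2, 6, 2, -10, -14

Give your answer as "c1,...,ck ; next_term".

1,-2 ; 6

  a_2 = 1·-2 + -2·-2 = 2
  a_3 = 1·2 + -2·-2 = 6
  a_4 = 1·6 + -2·2 = 2
  a_5 = 1·2 + -2·6 = -10
  a_6 = 1·-10 + -2·2 = -14
  a_7 = 1·-14 + -2·-10 = 6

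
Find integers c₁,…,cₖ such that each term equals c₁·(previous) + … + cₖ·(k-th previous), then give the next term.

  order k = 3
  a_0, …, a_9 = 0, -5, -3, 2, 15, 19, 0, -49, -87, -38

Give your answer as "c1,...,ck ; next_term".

1,-1,-2 ; 147

  a_3 = 1·-3 + -1·-5 + -2·0 = 2
  a_4 = 1·2 + -1·-3 + -2·-5 = 15
  a_5 = 1·15 + -1·2 + -2·-3 = 19
  a_6 = 1·19 + -1·15 + -2·2 = 0
  a_7 = 1·0 + -1·19 + -2·15 = -49
  a_8 = 1·-49 + -1·0 + -2·19 = -87
  a_9 = 1·-87 + -1·-49 + -2·0 = -38
  a_10 = 1·-38 + -1·-87 + -2·-49 = 147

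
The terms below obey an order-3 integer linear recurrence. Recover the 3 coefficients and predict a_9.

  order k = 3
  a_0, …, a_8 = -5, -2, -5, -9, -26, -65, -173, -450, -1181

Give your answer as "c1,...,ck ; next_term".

2,2,-1 ; -3089

  a_3 = 2·-5 + 2·-2 + -1·-5 = -9
  a_4 = 2·-9 + 2·-5 + -1·-2 = -26
  a_5 = 2·-26 + 2·-9 + -1·-5 = -65
  a_6 = 2·-65 + 2·-26 + -1·-9 = -173
  a_7 = 2·-173 + 2·-65 + -1·-26 = -450
  a_8 = 2·-450 + 2·-173 + -1·-65 = -1181
  a_9 = 2·-1181 + 2·-450 + -1·-173 = -3089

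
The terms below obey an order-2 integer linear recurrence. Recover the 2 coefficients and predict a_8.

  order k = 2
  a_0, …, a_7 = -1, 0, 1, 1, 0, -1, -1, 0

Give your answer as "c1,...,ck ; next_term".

1,-1 ; 1

  a_2 = 1·0 + -1·-1 = 1
  a_3 = 1·1 + -1·0 = 1
  a_4 = 1·1 + -1·1 = 0
  a_5 = 1·0 + -1·1 = -1
  a_6 = 1·-1 + -1·0 = -1
  a_7 = 1·-1 + -1·-1 = 0
  a_8 = 1·0 + -1·-1 = 1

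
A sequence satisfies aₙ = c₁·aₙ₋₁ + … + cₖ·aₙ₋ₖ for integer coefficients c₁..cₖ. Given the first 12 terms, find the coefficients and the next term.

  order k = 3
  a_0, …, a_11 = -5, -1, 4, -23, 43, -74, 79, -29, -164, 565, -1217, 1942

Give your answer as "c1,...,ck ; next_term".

-2,0,3 ; -2189

  a_3 = -2·4 + 0·-1 + 3·-5 = -23
  a_4 = -2·-23 + 0·4 + 3·-1 = 43
  a_5 = -2·43 + 0·-23 + 3·4 = -74
  a_6 = -2·-74 + 0·43 + 3·-23 = 79
  a_7 = -2·79 + 0·-74 + 3·43 = -29
  a_8 = -2·-29 + 0·79 + 3·-74 = -164
  a_9 = -2·-164 + 0·-29 + 3·79 = 565
  a_10 = -2·565 + 0·-164 + 3·-29 = -1217
  a_11 = -2·-1217 + 0·565 + 3·-164 = 1942
  a_12 = -2·1942 + 0·-1217 + 3·565 = -2189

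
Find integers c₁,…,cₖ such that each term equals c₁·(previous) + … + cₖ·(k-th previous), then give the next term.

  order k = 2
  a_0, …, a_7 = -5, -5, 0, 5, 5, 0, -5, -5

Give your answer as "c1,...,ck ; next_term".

  a_2 = 1·-5 + -1·-5 = 0
  a_3 = 1·0 + -1·-5 = 5
  a_4 = 1·5 + -1·0 = 5
  a_5 = 1·5 + -1·5 = 0
  a_6 = 1·0 + -1·5 = -5
  a_7 = 1·-5 + -1·0 = -5
  a_8 = 1·-5 + -1·-5 = 0

1,-1 ; 0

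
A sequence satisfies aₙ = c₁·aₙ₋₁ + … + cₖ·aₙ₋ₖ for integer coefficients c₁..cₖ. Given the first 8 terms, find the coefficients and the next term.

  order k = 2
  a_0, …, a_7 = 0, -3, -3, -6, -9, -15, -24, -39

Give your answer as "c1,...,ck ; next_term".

  a_2 = 1·-3 + 1·0 = -3
  a_3 = 1·-3 + 1·-3 = -6
  a_4 = 1·-6 + 1·-3 = -9
  a_5 = 1·-9 + 1·-6 = -15
  a_6 = 1·-15 + 1·-9 = -24
  a_7 = 1·-24 + 1·-15 = -39
  a_8 = 1·-39 + 1·-24 = -63

1,1 ; -63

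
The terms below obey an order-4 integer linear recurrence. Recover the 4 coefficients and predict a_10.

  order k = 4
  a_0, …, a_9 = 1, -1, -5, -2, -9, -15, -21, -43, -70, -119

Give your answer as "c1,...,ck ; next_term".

1,1,1,-1 ; -211

  a_4 = 1·-2 + 1·-5 + 1·-1 + -1·1 = -9
  a_5 = 1·-9 + 1·-2 + 1·-5 + -1·-1 = -15
  a_6 = 1·-15 + 1·-9 + 1·-2 + -1·-5 = -21
  a_7 = 1·-21 + 1·-15 + 1·-9 + -1·-2 = -43
  a_8 = 1·-43 + 1·-21 + 1·-15 + -1·-9 = -70
  a_9 = 1·-70 + 1·-43 + 1·-21 + -1·-15 = -119
  a_10 = 1·-119 + 1·-70 + 1·-43 + -1·-21 = -211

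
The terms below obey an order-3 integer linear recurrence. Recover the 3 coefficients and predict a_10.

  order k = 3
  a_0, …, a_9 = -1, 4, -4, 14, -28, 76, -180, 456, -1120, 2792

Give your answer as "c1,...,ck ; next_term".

-2,2,2 ; -6912

  a_3 = -2·-4 + 2·4 + 2·-1 = 14
  a_4 = -2·14 + 2·-4 + 2·4 = -28
  a_5 = -2·-28 + 2·14 + 2·-4 = 76
  a_6 = -2·76 + 2·-28 + 2·14 = -180
  a_7 = -2·-180 + 2·76 + 2·-28 = 456
  a_8 = -2·456 + 2·-180 + 2·76 = -1120
  a_9 = -2·-1120 + 2·456 + 2·-180 = 2792
  a_10 = -2·2792 + 2·-1120 + 2·456 = -6912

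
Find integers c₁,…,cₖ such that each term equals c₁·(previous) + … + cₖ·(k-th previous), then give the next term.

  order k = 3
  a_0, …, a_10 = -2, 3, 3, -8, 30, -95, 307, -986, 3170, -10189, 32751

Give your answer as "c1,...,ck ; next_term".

  a_3 = -3·3 + 1·3 + 1·-2 = -8
  a_4 = -3·-8 + 1·3 + 1·3 = 30
  a_5 = -3·30 + 1·-8 + 1·3 = -95
  a_6 = -3·-95 + 1·30 + 1·-8 = 307
  a_7 = -3·307 + 1·-95 + 1·30 = -986
  a_8 = -3·-986 + 1·307 + 1·-95 = 3170
  a_9 = -3·3170 + 1·-986 + 1·307 = -10189
  a_10 = -3·-10189 + 1·3170 + 1·-986 = 32751
  a_11 = -3·32751 + 1·-10189 + 1·3170 = -105272

-3,1,1 ; -105272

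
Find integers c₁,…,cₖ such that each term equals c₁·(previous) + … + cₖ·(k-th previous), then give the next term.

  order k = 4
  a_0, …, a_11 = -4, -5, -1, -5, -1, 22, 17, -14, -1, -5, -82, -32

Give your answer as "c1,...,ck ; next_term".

  a_4 = 1·-5 + -2·-1 + 2·-5 + -3·-4 = -1
  a_5 = 1·-1 + -2·-5 + 2·-1 + -3·-5 = 22
  a_6 = 1·22 + -2·-1 + 2·-5 + -3·-1 = 17
  a_7 = 1·17 + -2·22 + 2·-1 + -3·-5 = -14
  a_8 = 1·-14 + -2·17 + 2·22 + -3·-1 = -1
  a_9 = 1·-1 + -2·-14 + 2·17 + -3·22 = -5
  a_10 = 1·-5 + -2·-1 + 2·-14 + -3·17 = -82
  a_11 = 1·-82 + -2·-5 + 2·-1 + -3·-14 = -32
  a_12 = 1·-32 + -2·-82 + 2·-5 + -3·-1 = 125

1,-2,2,-3 ; 125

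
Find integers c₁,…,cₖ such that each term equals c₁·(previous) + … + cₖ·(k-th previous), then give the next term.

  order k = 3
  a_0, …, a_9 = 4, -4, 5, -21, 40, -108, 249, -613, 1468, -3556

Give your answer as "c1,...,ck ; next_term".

-1,3,-1 ; 8573

  a_3 = -1·5 + 3·-4 + -1·4 = -21
  a_4 = -1·-21 + 3·5 + -1·-4 = 40
  a_5 = -1·40 + 3·-21 + -1·5 = -108
  a_6 = -1·-108 + 3·40 + -1·-21 = 249
  a_7 = -1·249 + 3·-108 + -1·40 = -613
  a_8 = -1·-613 + 3·249 + -1·-108 = 1468
  a_9 = -1·1468 + 3·-613 + -1·249 = -3556
  a_10 = -1·-3556 + 3·1468 + -1·-613 = 8573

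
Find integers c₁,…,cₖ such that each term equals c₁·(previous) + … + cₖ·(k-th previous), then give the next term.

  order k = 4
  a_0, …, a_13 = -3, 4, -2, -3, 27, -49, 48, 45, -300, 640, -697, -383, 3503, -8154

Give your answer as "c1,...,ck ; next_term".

-1,0,3,-4 ; 9793

  a_4 = -1·-3 + 0·-2 + 3·4 + -4·-3 = 27
  a_5 = -1·27 + 0·-3 + 3·-2 + -4·4 = -49
  a_6 = -1·-49 + 0·27 + 3·-3 + -4·-2 = 48
  a_7 = -1·48 + 0·-49 + 3·27 + -4·-3 = 45
  a_8 = -1·45 + 0·48 + 3·-49 + -4·27 = -300
  a_9 = -1·-300 + 0·45 + 3·48 + -4·-49 = 640
  a_10 = -1·640 + 0·-300 + 3·45 + -4·48 = -697
  a_11 = -1·-697 + 0·640 + 3·-300 + -4·45 = -383
  a_12 = -1·-383 + 0·-697 + 3·640 + -4·-300 = 3503
  a_13 = -1·3503 + 0·-383 + 3·-697 + -4·640 = -8154
  a_14 = -1·-8154 + 0·3503 + 3·-383 + -4·-697 = 9793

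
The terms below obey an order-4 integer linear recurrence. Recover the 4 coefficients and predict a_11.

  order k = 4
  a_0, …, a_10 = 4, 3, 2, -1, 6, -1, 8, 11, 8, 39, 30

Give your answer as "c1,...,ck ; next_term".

  a_4 = 0·-1 + 2·2 + 2·3 + -1·4 = 6
  a_5 = 0·6 + 2·-1 + 2·2 + -1·3 = -1
  a_6 = 0·-1 + 2·6 + 2·-1 + -1·2 = 8
  a_7 = 0·8 + 2·-1 + 2·6 + -1·-1 = 11
  a_8 = 0·11 + 2·8 + 2·-1 + -1·6 = 8
  a_9 = 0·8 + 2·11 + 2·8 + -1·-1 = 39
  a_10 = 0·39 + 2·8 + 2·11 + -1·8 = 30
  a_11 = 0·30 + 2·39 + 2·8 + -1·11 = 83

0,2,2,-1 ; 83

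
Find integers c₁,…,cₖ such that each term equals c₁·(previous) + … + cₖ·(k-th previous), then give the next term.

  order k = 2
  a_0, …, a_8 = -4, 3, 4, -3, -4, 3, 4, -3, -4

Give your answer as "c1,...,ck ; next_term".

0,-1 ; 3

  a_2 = 0·3 + -1·-4 = 4
  a_3 = 0·4 + -1·3 = -3
  a_4 = 0·-3 + -1·4 = -4
  a_5 = 0·-4 + -1·-3 = 3
  a_6 = 0·3 + -1·-4 = 4
  a_7 = 0·4 + -1·3 = -3
  a_8 = 0·-3 + -1·4 = -4
  a_9 = 0·-4 + -1·-3 = 3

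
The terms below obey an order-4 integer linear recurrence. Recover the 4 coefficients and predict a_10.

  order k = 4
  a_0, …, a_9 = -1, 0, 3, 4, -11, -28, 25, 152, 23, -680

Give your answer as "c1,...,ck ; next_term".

0,-4,-4,-1 ; -725

  a_4 = 0·4 + -4·3 + -4·0 + -1·-1 = -11
  a_5 = 0·-11 + -4·4 + -4·3 + -1·0 = -28
  a_6 = 0·-28 + -4·-11 + -4·4 + -1·3 = 25
  a_7 = 0·25 + -4·-28 + -4·-11 + -1·4 = 152
  a_8 = 0·152 + -4·25 + -4·-28 + -1·-11 = 23
  a_9 = 0·23 + -4·152 + -4·25 + -1·-28 = -680
  a_10 = 0·-680 + -4·23 + -4·152 + -1·25 = -725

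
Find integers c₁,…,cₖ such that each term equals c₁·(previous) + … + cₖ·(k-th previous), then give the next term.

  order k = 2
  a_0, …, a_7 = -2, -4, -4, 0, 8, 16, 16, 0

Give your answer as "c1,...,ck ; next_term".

  a_2 = 2·-4 + -2·-2 = -4
  a_3 = 2·-4 + -2·-4 = 0
  a_4 = 2·0 + -2·-4 = 8
  a_5 = 2·8 + -2·0 = 16
  a_6 = 2·16 + -2·8 = 16
  a_7 = 2·16 + -2·16 = 0
  a_8 = 2·0 + -2·16 = -32

2,-2 ; -32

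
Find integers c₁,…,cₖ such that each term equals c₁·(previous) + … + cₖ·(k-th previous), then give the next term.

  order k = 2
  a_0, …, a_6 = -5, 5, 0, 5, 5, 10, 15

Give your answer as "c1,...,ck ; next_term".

  a_2 = 1·5 + 1·-5 = 0
  a_3 = 1·0 + 1·5 = 5
  a_4 = 1·5 + 1·0 = 5
  a_5 = 1·5 + 1·5 = 10
  a_6 = 1·10 + 1·5 = 15
  a_7 = 1·15 + 1·10 = 25

1,1 ; 25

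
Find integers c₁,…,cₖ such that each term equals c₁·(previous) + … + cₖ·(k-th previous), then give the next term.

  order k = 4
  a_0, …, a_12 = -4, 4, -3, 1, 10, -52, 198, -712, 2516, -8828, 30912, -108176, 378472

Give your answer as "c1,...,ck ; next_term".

-4,-2,-2,-4 ; -1324048

  a_4 = -4·1 + -2·-3 + -2·4 + -4·-4 = 10
  a_5 = -4·10 + -2·1 + -2·-3 + -4·4 = -52
  a_6 = -4·-52 + -2·10 + -2·1 + -4·-3 = 198
  a_7 = -4·198 + -2·-52 + -2·10 + -4·1 = -712
  a_8 = -4·-712 + -2·198 + -2·-52 + -4·10 = 2516
  a_9 = -4·2516 + -2·-712 + -2·198 + -4·-52 = -8828
  a_10 = -4·-8828 + -2·2516 + -2·-712 + -4·198 = 30912
  a_11 = -4·30912 + -2·-8828 + -2·2516 + -4·-712 = -108176
  a_12 = -4·-108176 + -2·30912 + -2·-8828 + -4·2516 = 378472
  a_13 = -4·378472 + -2·-108176 + -2·30912 + -4·-8828 = -1324048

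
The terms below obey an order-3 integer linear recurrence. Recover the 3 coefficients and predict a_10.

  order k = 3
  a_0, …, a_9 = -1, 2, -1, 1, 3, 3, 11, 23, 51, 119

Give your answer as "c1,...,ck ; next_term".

1,2,2 ; 267

  a_3 = 1·-1 + 2·2 + 2·-1 = 1
  a_4 = 1·1 + 2·-1 + 2·2 = 3
  a_5 = 1·3 + 2·1 + 2·-1 = 3
  a_6 = 1·3 + 2·3 + 2·1 = 11
  a_7 = 1·11 + 2·3 + 2·3 = 23
  a_8 = 1·23 + 2·11 + 2·3 = 51
  a_9 = 1·51 + 2·23 + 2·11 = 119
  a_10 = 1·119 + 2·51 + 2·23 = 267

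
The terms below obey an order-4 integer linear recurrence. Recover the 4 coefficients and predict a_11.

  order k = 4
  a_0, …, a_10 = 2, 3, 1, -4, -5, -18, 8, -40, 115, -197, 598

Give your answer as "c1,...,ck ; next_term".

  a_4 = -1·-4 + 3·1 + -2·3 + -3·2 = -5
  a_5 = -1·-5 + 3·-4 + -2·1 + -3·3 = -18
  a_6 = -1·-18 + 3·-5 + -2·-4 + -3·1 = 8
  a_7 = -1·8 + 3·-18 + -2·-5 + -3·-4 = -40
  a_8 = -1·-40 + 3·8 + -2·-18 + -3·-5 = 115
  a_9 = -1·115 + 3·-40 + -2·8 + -3·-18 = -197
  a_10 = -1·-197 + 3·115 + -2·-40 + -3·8 = 598
  a_11 = -1·598 + 3·-197 + -2·115 + -3·-40 = -1299

-1,3,-2,-3 ; -1299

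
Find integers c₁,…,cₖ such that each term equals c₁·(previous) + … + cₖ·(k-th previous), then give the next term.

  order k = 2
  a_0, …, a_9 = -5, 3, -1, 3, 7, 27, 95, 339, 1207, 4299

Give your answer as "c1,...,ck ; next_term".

  a_2 = 3·3 + 2·-5 = -1
  a_3 = 3·-1 + 2·3 = 3
  a_4 = 3·3 + 2·-1 = 7
  a_5 = 3·7 + 2·3 = 27
  a_6 = 3·27 + 2·7 = 95
  a_7 = 3·95 + 2·27 = 339
  a_8 = 3·339 + 2·95 = 1207
  a_9 = 3·1207 + 2·339 = 4299
  a_10 = 3·4299 + 2·1207 = 15311

3,2 ; 15311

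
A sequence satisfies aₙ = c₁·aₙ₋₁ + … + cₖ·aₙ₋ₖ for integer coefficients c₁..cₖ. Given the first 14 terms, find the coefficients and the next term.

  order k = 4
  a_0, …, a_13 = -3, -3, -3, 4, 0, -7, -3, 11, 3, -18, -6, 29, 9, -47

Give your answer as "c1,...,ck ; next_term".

  a_4 = 0·4 + -1·-3 + 0·-3 + 1·-3 = 0
  a_5 = 0·0 + -1·4 + 0·-3 + 1·-3 = -7
  a_6 = 0·-7 + -1·0 + 0·4 + 1·-3 = -3
  a_7 = 0·-3 + -1·-7 + 0·0 + 1·4 = 11
  a_8 = 0·11 + -1·-3 + 0·-7 + 1·0 = 3
  a_9 = 0·3 + -1·11 + 0·-3 + 1·-7 = -18
  a_10 = 0·-18 + -1·3 + 0·11 + 1·-3 = -6
  a_11 = 0·-6 + -1·-18 + 0·3 + 1·11 = 29
  a_12 = 0·29 + -1·-6 + 0·-18 + 1·3 = 9
  a_13 = 0·9 + -1·29 + 0·-6 + 1·-18 = -47
  a_14 = 0·-47 + -1·9 + 0·29 + 1·-6 = -15

0,-1,0,1 ; -15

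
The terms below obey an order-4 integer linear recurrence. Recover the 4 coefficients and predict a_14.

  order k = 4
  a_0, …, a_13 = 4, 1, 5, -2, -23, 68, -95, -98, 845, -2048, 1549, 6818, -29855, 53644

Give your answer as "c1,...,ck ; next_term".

-2,-3,4,-4 ; 3353

  a_4 = -2·-2 + -3·5 + 4·1 + -4·4 = -23
  a_5 = -2·-23 + -3·-2 + 4·5 + -4·1 = 68
  a_6 = -2·68 + -3·-23 + 4·-2 + -4·5 = -95
  a_7 = -2·-95 + -3·68 + 4·-23 + -4·-2 = -98
  a_8 = -2·-98 + -3·-95 + 4·68 + -4·-23 = 845
  a_9 = -2·845 + -3·-98 + 4·-95 + -4·68 = -2048
  a_10 = -2·-2048 + -3·845 + 4·-98 + -4·-95 = 1549
  a_11 = -2·1549 + -3·-2048 + 4·845 + -4·-98 = 6818
  a_12 = -2·6818 + -3·1549 + 4·-2048 + -4·845 = -29855
  a_13 = -2·-29855 + -3·6818 + 4·1549 + -4·-2048 = 53644
  a_14 = -2·53644 + -3·-29855 + 4·6818 + -4·1549 = 3353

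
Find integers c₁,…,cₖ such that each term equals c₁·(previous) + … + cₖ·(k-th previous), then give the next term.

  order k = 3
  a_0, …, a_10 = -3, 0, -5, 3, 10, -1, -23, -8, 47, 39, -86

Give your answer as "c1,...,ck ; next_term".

  a_3 = 0·-5 + -2·0 + -1·-3 = 3
  a_4 = 0·3 + -2·-5 + -1·0 = 10
  a_5 = 0·10 + -2·3 + -1·-5 = -1
  a_6 = 0·-1 + -2·10 + -1·3 = -23
  a_7 = 0·-23 + -2·-1 + -1·10 = -8
  a_8 = 0·-8 + -2·-23 + -1·-1 = 47
  a_9 = 0·47 + -2·-8 + -1·-23 = 39
  a_10 = 0·39 + -2·47 + -1·-8 = -86
  a_11 = 0·-86 + -2·39 + -1·47 = -125

0,-2,-1 ; -125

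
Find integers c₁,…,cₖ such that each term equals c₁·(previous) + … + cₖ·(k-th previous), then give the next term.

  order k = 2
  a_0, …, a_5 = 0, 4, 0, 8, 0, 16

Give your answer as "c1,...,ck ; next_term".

0,2 ; 0

  a_2 = 0·4 + 2·0 = 0
  a_3 = 0·0 + 2·4 = 8
  a_4 = 0·8 + 2·0 = 0
  a_5 = 0·0 + 2·8 = 16
  a_6 = 0·16 + 2·0 = 0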